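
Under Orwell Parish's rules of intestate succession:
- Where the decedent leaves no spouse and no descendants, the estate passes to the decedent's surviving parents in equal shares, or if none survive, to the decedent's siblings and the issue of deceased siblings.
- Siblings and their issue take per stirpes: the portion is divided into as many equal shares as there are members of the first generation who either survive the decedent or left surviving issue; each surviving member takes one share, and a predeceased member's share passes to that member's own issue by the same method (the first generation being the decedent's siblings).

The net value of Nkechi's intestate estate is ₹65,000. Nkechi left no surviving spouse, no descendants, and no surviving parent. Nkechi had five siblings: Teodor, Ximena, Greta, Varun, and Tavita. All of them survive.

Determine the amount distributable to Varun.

The entire ₹65,000 passes to the siblings and their issue.
That amount (₹65,000) is divided into 5 shares of ₹13,000: Teodor, Ximena, Greta, Varun, and Tavita each take ₹13,000.

Varun receives ₹13,000.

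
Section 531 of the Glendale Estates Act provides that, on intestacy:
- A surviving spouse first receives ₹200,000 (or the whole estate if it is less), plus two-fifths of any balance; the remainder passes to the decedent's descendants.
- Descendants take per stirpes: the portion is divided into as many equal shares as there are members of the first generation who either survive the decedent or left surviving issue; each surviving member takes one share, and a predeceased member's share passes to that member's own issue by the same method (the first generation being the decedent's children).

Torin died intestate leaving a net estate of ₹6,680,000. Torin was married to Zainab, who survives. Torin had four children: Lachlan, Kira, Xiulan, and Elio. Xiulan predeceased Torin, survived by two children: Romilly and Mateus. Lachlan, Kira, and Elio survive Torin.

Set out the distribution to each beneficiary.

Zainab first takes ₹200,000, leaving a balance of ₹6,480,000. Zainab then takes two-fifths of the balance (₹2,592,000), for a total of ₹2,792,000. The remaining ₹3,888,000 passes to the descendants.
The descendants' portion (₹3,888,000) is divided into 4 shares of ₹972,000: Lachlan, Kira, and Elio each take ₹972,000; Xiulan's ₹972,000 share passes to Xiulan's issue.
Xiulan's share (₹972,000) is divided into 2 shares of ₹486,000: Romilly and Mateus each take ₹486,000.

Zainab: ₹2,792,000; Lachlan: ₹972,000; Kira: ₹972,000; Romilly: ₹486,000; Mateus: ₹486,000; Elio: ₹972,000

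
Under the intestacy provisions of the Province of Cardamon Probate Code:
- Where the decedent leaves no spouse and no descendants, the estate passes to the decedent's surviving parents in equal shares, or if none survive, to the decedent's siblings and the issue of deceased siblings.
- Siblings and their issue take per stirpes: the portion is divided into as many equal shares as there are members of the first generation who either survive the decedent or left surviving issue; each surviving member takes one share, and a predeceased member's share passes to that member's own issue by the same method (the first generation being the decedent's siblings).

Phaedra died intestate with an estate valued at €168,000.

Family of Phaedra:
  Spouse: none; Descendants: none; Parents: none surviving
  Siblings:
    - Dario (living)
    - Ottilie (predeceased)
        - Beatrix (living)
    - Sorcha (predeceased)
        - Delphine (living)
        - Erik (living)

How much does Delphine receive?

Delphine receives €28,000.

The entire €168,000 passes to the siblings and their issue.
That amount (€168,000) is divided into 3 shares of €56,000: Dario takes €56,000; Ottilie's €56,000 share passes to Ottilie's issue; Sorcha's €56,000 share passes to Sorcha's issue.
Ottilie's share (€56,000) passes entirely to Beatrix.
Sorcha's share (€56,000) is divided into 2 shares of €28,000: Delphine and Erik each take €28,000.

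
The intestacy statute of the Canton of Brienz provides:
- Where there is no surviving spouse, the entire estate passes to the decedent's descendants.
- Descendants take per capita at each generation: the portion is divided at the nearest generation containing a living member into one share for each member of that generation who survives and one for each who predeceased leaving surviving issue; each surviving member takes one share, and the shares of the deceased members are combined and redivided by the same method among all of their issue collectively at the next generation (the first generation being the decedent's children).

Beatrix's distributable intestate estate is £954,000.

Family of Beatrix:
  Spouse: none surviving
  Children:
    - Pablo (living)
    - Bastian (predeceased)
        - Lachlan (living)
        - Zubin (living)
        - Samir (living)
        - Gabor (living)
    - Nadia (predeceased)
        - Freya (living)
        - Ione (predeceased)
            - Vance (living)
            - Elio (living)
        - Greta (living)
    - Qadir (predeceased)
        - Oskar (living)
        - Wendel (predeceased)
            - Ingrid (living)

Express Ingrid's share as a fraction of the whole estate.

The entire £954,000 passes to the descendants.
That amount (£954,000) is divided at the children's generation into 4 shares of £238,500. Pablo takes £238,500. The 3 shares of the deceased (Bastian, Nadia, and Qadir) are combined into a pool of £715,500.
That pool (£715,500) is divided at the grandchildren's generation into 9 shares of £79,500. Lachlan, Zubin, Samir, Gabor, Freya, Greta, and Oskar each take £79,500. The 2 shares of the deceased (Ione and Wendel) are combined into a pool of £159,000.
That pool (£159,000) is divided at the great-grandchildren's generation equally among Vance, Elio, and Ingrid: £53,000 each.

Ingrid receives 1/18 of the estate.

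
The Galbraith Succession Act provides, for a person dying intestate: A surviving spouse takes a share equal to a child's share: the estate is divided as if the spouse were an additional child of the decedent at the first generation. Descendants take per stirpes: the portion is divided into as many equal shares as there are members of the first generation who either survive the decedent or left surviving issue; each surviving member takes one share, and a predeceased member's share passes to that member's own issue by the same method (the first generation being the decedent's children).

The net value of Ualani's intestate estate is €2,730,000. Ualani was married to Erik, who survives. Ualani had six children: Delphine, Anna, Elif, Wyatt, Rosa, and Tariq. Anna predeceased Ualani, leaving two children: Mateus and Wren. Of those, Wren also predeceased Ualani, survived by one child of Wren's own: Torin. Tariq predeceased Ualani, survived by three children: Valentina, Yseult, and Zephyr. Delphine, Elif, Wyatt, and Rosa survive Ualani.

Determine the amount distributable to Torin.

The spouse counts as an additional share at the children's level, so there are 7 primary shares of €390,000. Erik takes one such share (€390,000).
The children's combined portion (€2,340,000) is divided into 6 shares of €390,000: Delphine, Elif, Wyatt, and Rosa each take €390,000; Anna's €390,000 share passes to Anna's issue; Tariq's €390,000 share passes to Tariq's issue.
Anna's share (€390,000) is divided into 2 shares of €195,000: Mateus takes €195,000; Wren's €195,000 share passes to Wren's issue.
Wren's share (€195,000) passes entirely to Torin.
Tariq's share (€390,000) is divided into 3 shares of €130,000: Valentina, Yseult, and Zephyr each take €130,000.

Torin receives €195,000.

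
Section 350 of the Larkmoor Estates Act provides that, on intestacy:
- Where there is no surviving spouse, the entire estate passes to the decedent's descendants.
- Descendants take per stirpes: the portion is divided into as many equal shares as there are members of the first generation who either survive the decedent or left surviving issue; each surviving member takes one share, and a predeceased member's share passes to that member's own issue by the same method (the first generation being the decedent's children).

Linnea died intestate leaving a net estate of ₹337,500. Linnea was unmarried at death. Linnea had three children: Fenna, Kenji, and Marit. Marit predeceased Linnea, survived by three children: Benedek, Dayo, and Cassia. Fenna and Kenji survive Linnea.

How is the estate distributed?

Fenna: ₹112,500; Kenji: ₹112,500; Benedek: ₹37,500; Dayo: ₹37,500; Cassia: ₹37,500

The entire ₹337,500 passes to the descendants.
That amount (₹337,500) is divided into 3 shares of ₹112,500: Fenna and Kenji each take ₹112,500; Marit's ₹112,500 share passes to Marit's issue.
Marit's share (₹112,500) is divided into 3 shares of ₹37,500: Benedek, Dayo, and Cassia each take ₹37,500.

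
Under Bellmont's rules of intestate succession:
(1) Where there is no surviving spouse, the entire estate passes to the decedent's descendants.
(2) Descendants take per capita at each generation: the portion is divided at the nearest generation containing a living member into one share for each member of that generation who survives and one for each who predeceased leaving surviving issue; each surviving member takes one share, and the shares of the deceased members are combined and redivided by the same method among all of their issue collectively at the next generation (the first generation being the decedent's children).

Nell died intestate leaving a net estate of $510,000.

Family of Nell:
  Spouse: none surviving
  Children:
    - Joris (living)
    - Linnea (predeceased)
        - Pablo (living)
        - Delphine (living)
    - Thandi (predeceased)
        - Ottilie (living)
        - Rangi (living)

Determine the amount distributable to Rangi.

The entire $510,000 passes to the descendants.
That amount ($510,000) is divided at the children's generation into 3 shares of $170,000. Joris takes $170,000. The 2 shares of the deceased (Linnea and Thandi) are combined into a pool of $340,000.
That pool ($340,000) is divided at the grandchildren's generation equally among Pablo, Delphine, Ottilie, and Rangi: $85,000 each.

Rangi receives $85,000.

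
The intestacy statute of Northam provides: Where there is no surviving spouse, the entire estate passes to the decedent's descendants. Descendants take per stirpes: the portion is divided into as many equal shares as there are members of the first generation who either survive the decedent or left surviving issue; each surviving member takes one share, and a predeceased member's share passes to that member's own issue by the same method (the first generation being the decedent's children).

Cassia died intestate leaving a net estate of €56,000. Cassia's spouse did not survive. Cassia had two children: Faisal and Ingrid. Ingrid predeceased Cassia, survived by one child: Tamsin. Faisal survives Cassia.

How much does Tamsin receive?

Tamsin receives €28,000.

The entire €56,000 passes to the descendants.
That amount (€56,000) is divided into 2 shares of €28,000: Faisal takes €28,000; Ingrid's €28,000 share passes to Ingrid's issue.
Ingrid's share (€28,000) passes entirely to Tamsin.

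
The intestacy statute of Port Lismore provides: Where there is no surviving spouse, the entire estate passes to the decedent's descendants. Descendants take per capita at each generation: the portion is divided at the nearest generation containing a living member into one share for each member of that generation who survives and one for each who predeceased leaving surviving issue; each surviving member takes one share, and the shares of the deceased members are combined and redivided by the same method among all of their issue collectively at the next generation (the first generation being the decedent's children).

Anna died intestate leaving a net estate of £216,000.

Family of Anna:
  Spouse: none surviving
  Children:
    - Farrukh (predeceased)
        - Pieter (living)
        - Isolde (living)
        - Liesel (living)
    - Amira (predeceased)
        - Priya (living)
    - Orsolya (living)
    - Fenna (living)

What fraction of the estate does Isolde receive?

The entire £216,000 passes to the descendants.
That amount (£216,000) is divided at the children's generation into 4 shares of £54,000. Orsolya and Fenna each take £54,000. The 2 shares of the deceased (Farrukh and Amira) are combined into a pool of £108,000.
That pool (£108,000) is divided at the grandchildren's generation equally among Pieter, Isolde, Liesel, and Priya: £27,000 each.

Isolde receives 1/8 of the estate.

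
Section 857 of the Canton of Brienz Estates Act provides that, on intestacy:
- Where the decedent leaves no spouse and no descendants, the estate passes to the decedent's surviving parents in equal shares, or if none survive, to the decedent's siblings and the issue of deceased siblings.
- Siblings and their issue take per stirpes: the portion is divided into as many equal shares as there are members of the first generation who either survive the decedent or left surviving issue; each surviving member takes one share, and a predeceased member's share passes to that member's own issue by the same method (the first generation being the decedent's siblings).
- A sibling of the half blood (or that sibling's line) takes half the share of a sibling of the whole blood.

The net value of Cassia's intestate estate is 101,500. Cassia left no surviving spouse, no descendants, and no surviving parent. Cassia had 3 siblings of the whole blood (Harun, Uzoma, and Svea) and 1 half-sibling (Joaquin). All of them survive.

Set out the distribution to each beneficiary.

Harun: 29,000; Joaquin: 14,500; Uzoma: 29,000; Svea: 29,000

The entire 101,500 passes to the siblings and their issue.
Counting each half-blood sibling's line as half a unit, there are 7/2 units in 101,500, so one unit is 29,000. Whole-blood lines (Harun, Uzoma, and Svea) take 29,000 each; half-blood lines (Joaquin) take 14,500 each.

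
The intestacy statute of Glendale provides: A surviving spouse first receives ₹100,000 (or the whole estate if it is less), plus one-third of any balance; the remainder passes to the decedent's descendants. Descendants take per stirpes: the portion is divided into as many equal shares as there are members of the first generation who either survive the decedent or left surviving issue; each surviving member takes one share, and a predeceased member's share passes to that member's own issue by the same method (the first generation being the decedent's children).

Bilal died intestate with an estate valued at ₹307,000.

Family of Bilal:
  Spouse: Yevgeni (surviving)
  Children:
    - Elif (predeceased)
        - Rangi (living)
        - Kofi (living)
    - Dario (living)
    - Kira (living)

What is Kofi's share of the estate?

Yevgeni first takes ₹100,000, leaving a balance of ₹207,000. Yevgeni then takes one-third of the balance (₹69,000), for a total of ₹169,000. The remaining ₹138,000 passes to the descendants.
The descendants' portion (₹138,000) is divided into 3 shares of ₹46,000: Dario and Kira each take ₹46,000; Elif's ₹46,000 share passes to Elif's issue.
Elif's share (₹46,000) is divided into 2 shares of ₹23,000: Rangi and Kofi each take ₹23,000.

Kofi receives ₹23,000.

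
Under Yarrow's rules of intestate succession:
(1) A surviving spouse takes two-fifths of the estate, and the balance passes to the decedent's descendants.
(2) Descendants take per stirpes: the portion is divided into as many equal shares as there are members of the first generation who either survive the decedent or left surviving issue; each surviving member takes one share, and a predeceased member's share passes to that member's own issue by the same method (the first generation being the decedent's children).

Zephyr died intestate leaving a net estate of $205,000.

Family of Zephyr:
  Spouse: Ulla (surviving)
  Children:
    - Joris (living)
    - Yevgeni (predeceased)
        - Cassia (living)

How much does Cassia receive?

Cassia receives $61,500.

Ulla takes two-fifths of $205,000 = $82,000. The remaining $123,000 passes to the descendants.
The descendants' portion ($123,000) is divided into 2 shares of $61,500: Joris takes $61,500; Yevgeni's $61,500 share passes to Yevgeni's issue.
Yevgeni's share ($61,500) passes entirely to Cassia.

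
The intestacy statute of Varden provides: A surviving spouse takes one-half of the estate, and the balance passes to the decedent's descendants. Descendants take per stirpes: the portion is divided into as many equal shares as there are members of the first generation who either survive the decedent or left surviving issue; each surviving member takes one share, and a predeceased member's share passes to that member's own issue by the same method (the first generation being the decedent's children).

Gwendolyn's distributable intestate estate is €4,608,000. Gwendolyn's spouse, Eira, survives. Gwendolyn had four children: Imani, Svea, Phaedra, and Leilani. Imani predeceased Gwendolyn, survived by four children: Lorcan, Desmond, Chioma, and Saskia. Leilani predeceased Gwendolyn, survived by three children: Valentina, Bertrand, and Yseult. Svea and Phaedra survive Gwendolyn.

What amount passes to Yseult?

Eira takes one-half of €4,608,000 = €2,304,000. The remaining €2,304,000 passes to the descendants.
The descendants' portion (€2,304,000) is divided into 4 shares of €576,000: Svea and Phaedra each take €576,000; Imani's €576,000 share passes to Imani's issue; Leilani's €576,000 share passes to Leilani's issue.
Imani's share (€576,000) is divided into 4 shares of €144,000: Lorcan, Desmond, Chioma, and Saskia each take €144,000.
Leilani's share (€576,000) is divided into 3 shares of €192,000: Valentina, Bertrand, and Yseult each take €192,000.

Yseult receives €192,000.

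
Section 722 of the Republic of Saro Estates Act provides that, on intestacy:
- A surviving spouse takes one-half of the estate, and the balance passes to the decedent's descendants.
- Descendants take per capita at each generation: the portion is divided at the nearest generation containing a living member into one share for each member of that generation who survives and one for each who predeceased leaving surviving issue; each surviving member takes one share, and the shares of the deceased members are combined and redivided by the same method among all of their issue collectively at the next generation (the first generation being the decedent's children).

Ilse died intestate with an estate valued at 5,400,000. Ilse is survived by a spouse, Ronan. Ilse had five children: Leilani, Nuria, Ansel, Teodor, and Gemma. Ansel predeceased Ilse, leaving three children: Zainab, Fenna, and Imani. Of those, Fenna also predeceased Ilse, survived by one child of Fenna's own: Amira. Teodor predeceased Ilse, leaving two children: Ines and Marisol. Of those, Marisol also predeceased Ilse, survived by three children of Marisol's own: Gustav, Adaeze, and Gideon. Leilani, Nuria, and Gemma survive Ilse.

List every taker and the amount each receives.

Ronan takes one-half of 5,400,000 = 2,700,000. The remaining 2,700,000 passes to the descendants.
The descendants' portion (2,700,000) is divided at the children's generation into 5 shares of 540,000. Leilani, Nuria, and Gemma each take 540,000. The 2 shares of the deceased (Ansel and Teodor) are combined into a pool of 1,080,000.
That pool (1,080,000) is divided at the grandchildren's generation into 5 shares of 216,000. Zainab, Imani, and Ines each take 216,000. The 2 shares of the deceased (Fenna and Marisol) are combined into a pool of 432,000.
That pool (432,000) is divided at the great-grandchildren's generation equally among Amira, Gustav, Adaeze, and Gideon: 108,000 each.

Ronan: 2,700,000; Leilani: 540,000; Nuria: 540,000; Zainab: 216,000; Amira: 108,000; Imani: 216,000; Ines: 216,000; Gustav: 108,000; Adaeze: 108,000; Gideon: 108,000; Gemma: 540,000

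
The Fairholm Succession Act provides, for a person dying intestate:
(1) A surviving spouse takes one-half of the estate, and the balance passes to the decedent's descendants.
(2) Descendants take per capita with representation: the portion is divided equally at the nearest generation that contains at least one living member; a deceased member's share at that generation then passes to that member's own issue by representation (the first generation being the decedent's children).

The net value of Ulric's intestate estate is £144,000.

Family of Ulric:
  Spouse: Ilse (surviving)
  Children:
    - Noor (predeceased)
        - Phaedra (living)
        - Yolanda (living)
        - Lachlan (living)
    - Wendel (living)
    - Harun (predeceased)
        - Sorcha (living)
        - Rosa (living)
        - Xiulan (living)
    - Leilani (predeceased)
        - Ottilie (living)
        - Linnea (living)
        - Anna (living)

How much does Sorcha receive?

Sorcha receives £6,000.

Ilse takes one-half of £144,000 = £72,000. The remaining £72,000 passes to the descendants.
The descendants' portion (£72,000) is divided into 4 shares of £18,000: Wendel takes £18,000; Noor's £18,000 share passes to Noor's issue; Harun's £18,000 share passes to Harun's issue; Leilani's £18,000 share passes to Leilani's issue.
Noor's share (£18,000) is divided into 3 shares of £6,000: Phaedra, Yolanda, and Lachlan each take £6,000.
Harun's share (£18,000) is divided into 3 shares of £6,000: Sorcha, Rosa, and Xiulan each take £6,000.
Leilani's share (£18,000) is divided into 3 shares of £6,000: Ottilie, Linnea, and Anna each take £6,000.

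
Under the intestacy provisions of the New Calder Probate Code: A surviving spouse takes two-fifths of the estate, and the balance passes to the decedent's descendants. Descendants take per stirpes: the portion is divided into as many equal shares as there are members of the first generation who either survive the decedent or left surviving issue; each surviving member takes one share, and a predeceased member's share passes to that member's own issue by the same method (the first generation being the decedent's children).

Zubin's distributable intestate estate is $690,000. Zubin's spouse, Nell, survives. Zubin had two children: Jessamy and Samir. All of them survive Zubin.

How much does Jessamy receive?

Nell takes two-fifths of $690,000 = $276,000. The remaining $414,000 passes to the descendants.
The descendants' portion ($414,000) is divided into 2 shares of $207,000: Jessamy and Samir each take $207,000.

Jessamy receives $207,000.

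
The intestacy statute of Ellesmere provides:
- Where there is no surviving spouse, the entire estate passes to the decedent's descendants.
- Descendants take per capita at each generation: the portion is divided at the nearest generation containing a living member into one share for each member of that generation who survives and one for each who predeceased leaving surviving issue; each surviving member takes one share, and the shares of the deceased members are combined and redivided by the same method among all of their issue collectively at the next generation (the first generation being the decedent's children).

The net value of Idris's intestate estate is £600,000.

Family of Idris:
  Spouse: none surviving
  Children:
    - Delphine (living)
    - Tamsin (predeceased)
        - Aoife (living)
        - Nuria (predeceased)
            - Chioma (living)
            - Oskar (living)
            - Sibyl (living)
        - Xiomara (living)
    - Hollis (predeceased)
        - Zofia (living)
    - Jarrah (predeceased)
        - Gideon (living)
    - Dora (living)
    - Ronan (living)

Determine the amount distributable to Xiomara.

Xiomara receives £60,000.

The entire £600,000 passes to the descendants.
That amount (£600,000) is divided at the children's generation into 6 shares of £100,000. Delphine, Dora, and Ronan each take £100,000. The 3 shares of the deceased (Tamsin, Hollis, and Jarrah) are combined into a pool of £300,000.
That pool (£300,000) is divided at the grandchildren's generation into 5 shares of £60,000. Aoife, Xiomara, Zofia, and Gideon each take £60,000. The remaining share for the deceased Nuria (£60,000) is carried to the next generation.
That pool (£60,000) is divided at the great-grandchildren's generation equally among Chioma, Oskar, and Sibyl: £20,000 each.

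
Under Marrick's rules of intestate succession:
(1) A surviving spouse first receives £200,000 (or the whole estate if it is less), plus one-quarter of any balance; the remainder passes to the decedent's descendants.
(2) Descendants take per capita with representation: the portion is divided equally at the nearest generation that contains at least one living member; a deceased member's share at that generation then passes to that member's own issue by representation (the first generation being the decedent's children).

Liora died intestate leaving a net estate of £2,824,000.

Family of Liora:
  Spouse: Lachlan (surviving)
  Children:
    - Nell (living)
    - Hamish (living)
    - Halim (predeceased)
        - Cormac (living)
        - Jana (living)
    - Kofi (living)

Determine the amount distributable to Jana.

Jana receives £246,000.

Lachlan first takes £200,000, leaving a balance of £2,624,000. Lachlan then takes one-quarter of the balance (£656,000), for a total of £856,000. The remaining £1,968,000 passes to the descendants.
The descendants' portion (£1,968,000) is divided into 4 shares of £492,000: Nell, Hamish, and Kofi each take £492,000; Halim's £492,000 share passes to Halim's issue.
Halim's share (£492,000) is divided into 2 shares of £246,000: Cormac and Jana each take £246,000.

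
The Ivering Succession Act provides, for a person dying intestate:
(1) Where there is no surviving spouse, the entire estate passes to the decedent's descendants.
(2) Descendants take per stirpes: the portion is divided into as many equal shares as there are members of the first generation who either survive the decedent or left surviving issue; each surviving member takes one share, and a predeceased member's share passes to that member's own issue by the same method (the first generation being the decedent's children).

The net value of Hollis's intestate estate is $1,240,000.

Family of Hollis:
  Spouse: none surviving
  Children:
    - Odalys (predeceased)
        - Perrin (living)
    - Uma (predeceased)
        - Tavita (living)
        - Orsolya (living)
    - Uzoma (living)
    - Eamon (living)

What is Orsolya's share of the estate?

Orsolya receives $155,000.

The entire $1,240,000 passes to the descendants.
That amount ($1,240,000) is divided into 4 shares of $310,000: Uzoma and Eamon each take $310,000; Odalys's $310,000 share passes to Odalys's issue; Uma's $310,000 share passes to Uma's issue.
Odalys's share ($310,000) passes entirely to Perrin.
Uma's share ($310,000) is divided into 2 shares of $155,000: Tavita and Orsolya each take $155,000.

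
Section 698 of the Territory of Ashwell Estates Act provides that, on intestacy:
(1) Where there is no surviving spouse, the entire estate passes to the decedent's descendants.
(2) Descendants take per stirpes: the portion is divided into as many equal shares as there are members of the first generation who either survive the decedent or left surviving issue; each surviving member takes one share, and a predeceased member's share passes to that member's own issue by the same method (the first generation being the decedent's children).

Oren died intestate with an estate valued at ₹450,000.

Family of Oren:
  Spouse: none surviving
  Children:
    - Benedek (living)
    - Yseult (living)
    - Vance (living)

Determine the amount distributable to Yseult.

The entire ₹450,000 passes to the descendants.
That amount (₹450,000) is divided into 3 shares of ₹150,000: Benedek, Yseult, and Vance each take ₹150,000.

Yseult receives ₹150,000.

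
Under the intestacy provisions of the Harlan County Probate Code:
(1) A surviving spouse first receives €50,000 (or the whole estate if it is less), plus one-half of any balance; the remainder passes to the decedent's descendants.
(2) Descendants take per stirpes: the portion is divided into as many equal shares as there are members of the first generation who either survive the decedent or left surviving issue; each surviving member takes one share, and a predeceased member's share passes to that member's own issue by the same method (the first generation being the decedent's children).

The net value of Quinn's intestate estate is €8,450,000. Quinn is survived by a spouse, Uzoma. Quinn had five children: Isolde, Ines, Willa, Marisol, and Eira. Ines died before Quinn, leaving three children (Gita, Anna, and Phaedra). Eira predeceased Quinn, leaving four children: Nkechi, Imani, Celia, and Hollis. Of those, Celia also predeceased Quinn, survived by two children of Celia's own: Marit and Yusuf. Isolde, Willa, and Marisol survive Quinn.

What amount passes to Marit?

Uzoma first takes €50,000, leaving a balance of €8,400,000. Uzoma then takes one-half of the balance (€4,200,000), for a total of €4,250,000. The remaining €4,200,000 passes to the descendants.
The descendants' portion (€4,200,000) is divided into 5 shares of €840,000: Isolde, Willa, and Marisol each take €840,000; Ines's €840,000 share passes to Ines's issue; Eira's €840,000 share passes to Eira's issue.
Ines's share (€840,000) is divided into 3 shares of €280,000: Gita, Anna, and Phaedra each take €280,000.
Eira's share (€840,000) is divided into 4 shares of €210,000: Nkechi, Imani, and Hollis each take €210,000; Celia's €210,000 share passes to Celia's issue.
Celia's share (€210,000) is divided into 2 shares of €105,000: Marit and Yusuf each take €105,000.

Marit receives €105,000.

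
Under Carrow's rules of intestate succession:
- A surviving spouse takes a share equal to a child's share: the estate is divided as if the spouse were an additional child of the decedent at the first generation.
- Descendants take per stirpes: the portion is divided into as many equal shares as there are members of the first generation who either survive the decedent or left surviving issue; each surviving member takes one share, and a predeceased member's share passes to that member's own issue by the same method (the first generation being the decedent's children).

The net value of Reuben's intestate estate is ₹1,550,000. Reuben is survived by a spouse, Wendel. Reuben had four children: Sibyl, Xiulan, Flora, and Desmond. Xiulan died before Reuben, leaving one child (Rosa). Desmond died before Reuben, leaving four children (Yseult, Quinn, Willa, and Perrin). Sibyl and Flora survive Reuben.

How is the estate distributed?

Wendel: ₹310,000; Sibyl: ₹310,000; Rosa: ₹310,000; Flora: ₹310,000; Yseult: ₹77,500; Quinn: ₹77,500; Willa: ₹77,500; Perrin: ₹77,500

The spouse counts as an additional share at the children's level, so there are 5 primary shares of ₹310,000. Wendel takes one such share (₹310,000).
The children's combined portion (₹1,240,000) is divided into 4 shares of ₹310,000: Sibyl and Flora each take ₹310,000; Xiulan's ₹310,000 share passes to Xiulan's issue; Desmond's ₹310,000 share passes to Desmond's issue.
Xiulan's share (₹310,000) passes entirely to Rosa.
Desmond's share (₹310,000) is divided into 4 shares of ₹77,500: Yseult, Quinn, Willa, and Perrin each take ₹77,500.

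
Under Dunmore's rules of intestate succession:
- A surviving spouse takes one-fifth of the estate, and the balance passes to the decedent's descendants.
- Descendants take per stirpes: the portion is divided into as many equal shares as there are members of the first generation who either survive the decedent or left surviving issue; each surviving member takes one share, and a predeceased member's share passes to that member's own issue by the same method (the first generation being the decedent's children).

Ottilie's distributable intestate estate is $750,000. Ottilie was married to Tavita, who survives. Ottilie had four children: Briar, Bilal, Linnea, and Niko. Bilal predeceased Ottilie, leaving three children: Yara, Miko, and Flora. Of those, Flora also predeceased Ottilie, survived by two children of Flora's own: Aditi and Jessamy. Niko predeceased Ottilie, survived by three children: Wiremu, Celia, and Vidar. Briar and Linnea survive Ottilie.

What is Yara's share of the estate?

Tavita takes one-fifth of $750,000 = $150,000. The remaining $600,000 passes to the descendants.
The descendants' portion ($600,000) is divided into 4 shares of $150,000: Briar and Linnea each take $150,000; Bilal's $150,000 share passes to Bilal's issue; Niko's $150,000 share passes to Niko's issue.
Bilal's share ($150,000) is divided into 3 shares of $50,000: Yara and Miko each take $50,000; Flora's $50,000 share passes to Flora's issue.
Flora's share ($50,000) is divided into 2 shares of $25,000: Aditi and Jessamy each take $25,000.
Niko's share ($150,000) is divided into 3 shares of $50,000: Wiremu, Celia, and Vidar each take $50,000.

Yara receives $50,000.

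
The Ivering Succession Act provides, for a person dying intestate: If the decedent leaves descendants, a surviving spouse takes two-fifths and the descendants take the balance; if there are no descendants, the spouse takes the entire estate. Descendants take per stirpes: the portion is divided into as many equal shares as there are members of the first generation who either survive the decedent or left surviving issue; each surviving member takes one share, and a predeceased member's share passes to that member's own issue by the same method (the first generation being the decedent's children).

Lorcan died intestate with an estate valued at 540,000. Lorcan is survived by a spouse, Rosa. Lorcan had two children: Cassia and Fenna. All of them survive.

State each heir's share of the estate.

Rosa: 216,000; Cassia: 162,000; Fenna: 162,000

Rosa takes two-fifths of 540,000 = 216,000. The remaining 324,000 passes to the descendants.
The descendants' portion (324,000) is divided into 2 shares of 162,000: Cassia and Fenna each take 162,000.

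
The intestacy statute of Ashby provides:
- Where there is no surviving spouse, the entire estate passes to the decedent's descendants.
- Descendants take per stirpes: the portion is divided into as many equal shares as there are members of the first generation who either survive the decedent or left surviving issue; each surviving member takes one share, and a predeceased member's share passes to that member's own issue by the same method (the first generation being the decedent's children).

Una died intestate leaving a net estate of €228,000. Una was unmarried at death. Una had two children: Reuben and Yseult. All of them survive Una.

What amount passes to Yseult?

Yseult receives €114,000.

The entire €228,000 passes to the descendants.
That amount (€228,000) is divided into 2 shares of €114,000: Reuben and Yseult each take €114,000.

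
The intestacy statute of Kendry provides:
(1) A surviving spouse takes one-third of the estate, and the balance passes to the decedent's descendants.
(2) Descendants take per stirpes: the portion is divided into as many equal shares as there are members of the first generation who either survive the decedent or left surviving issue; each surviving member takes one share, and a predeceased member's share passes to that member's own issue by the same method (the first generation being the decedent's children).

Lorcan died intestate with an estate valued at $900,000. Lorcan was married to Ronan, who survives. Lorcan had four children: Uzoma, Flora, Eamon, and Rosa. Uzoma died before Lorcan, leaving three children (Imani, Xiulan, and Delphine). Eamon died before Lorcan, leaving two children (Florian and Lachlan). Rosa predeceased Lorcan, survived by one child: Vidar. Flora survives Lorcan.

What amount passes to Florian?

Florian receives $75,000.

Ronan takes one-third of $900,000 = $300,000. The remaining $600,000 passes to the descendants.
The descendants' portion ($600,000) is divided into 4 shares of $150,000: Flora takes $150,000; Uzoma's $150,000 share passes to Uzoma's issue; Eamon's $150,000 share passes to Eamon's issue; Rosa's $150,000 share passes to Rosa's issue.
Uzoma's share ($150,000) is divided into 3 shares of $50,000: Imani, Xiulan, and Delphine each take $50,000.
Eamon's share ($150,000) is divided into 2 shares of $75,000: Florian and Lachlan each take $75,000.
Rosa's share ($150,000) passes entirely to Vidar.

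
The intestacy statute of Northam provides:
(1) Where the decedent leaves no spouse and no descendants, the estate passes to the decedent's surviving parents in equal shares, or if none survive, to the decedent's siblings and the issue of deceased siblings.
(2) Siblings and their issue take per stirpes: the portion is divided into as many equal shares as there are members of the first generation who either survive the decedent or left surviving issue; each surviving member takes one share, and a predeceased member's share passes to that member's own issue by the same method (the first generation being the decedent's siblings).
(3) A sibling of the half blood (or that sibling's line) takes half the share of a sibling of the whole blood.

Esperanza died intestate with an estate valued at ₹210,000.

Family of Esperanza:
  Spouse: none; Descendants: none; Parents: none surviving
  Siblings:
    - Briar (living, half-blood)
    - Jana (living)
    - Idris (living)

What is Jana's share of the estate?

Jana receives ₹84,000.

The entire ₹210,000 passes to the siblings and their issue.
Counting each half-blood sibling's line as half a unit, there are 5/2 units in ₹210,000, so one unit is ₹84,000. Whole-blood lines (Jana and Idris) take ₹84,000 each; half-blood lines (Briar) take ₹42,000 each.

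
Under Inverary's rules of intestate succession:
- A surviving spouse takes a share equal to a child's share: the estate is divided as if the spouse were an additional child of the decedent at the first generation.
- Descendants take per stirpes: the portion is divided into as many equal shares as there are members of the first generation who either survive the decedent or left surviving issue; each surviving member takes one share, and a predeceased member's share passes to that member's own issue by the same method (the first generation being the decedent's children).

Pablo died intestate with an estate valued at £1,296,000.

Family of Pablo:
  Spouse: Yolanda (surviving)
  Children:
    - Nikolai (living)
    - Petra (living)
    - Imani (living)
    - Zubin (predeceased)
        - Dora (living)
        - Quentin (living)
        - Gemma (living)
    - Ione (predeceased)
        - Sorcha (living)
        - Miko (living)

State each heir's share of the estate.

Yolanda: £216,000; Nikolai: £216,000; Petra: £216,000; Imani: £216,000; Dora: £72,000; Quentin: £72,000; Gemma: £72,000; Sorcha: £108,000; Miko: £108,000

The spouse counts as an additional share at the children's level, so there are 6 primary shares of £216,000. Yolanda takes one such share (£216,000).
The children's combined portion (£1,080,000) is divided into 5 shares of £216,000: Nikolai, Petra, and Imani each take £216,000; Zubin's £216,000 share passes to Zubin's issue; Ione's £216,000 share passes to Ione's issue.
Zubin's share (£216,000) is divided into 3 shares of £72,000: Dora, Quentin, and Gemma each take £72,000.
Ione's share (£216,000) is divided into 2 shares of £108,000: Sorcha and Miko each take £108,000.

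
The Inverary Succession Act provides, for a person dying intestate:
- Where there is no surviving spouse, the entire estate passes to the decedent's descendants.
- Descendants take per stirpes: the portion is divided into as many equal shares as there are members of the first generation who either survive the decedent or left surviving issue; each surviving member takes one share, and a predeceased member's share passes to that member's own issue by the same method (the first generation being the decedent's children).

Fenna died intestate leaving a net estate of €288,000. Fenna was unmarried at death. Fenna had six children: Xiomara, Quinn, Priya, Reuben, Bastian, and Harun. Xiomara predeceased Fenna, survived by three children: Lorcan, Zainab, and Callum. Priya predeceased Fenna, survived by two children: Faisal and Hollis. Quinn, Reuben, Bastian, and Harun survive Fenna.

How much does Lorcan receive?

The entire €288,000 passes to the descendants.
That amount (€288,000) is divided into 6 shares of €48,000: Quinn, Reuben, Bastian, and Harun each take €48,000; Xiomara's €48,000 share passes to Xiomara's issue; Priya's €48,000 share passes to Priya's issue.
Xiomara's share (€48,000) is divided into 3 shares of €16,000: Lorcan, Zainab, and Callum each take €16,000.
Priya's share (€48,000) is divided into 2 shares of €24,000: Faisal and Hollis each take €24,000.

Lorcan receives €16,000.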